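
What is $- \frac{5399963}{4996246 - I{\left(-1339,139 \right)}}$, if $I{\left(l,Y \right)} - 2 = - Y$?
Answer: $- \frac{5399963}{4996383} \approx -1.0808$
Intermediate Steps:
$I{\left(l,Y \right)} = 2 - Y$
$- \frac{5399963}{4996246 - I{\left(-1339,139 \right)}} = - \frac{5399963}{4996246 - \left(2 - 139\right)} = - \frac{5399963}{4996246 - -137} = - \frac{5399963}{4996246 + 137} = - \frac{5399963}{4996383}$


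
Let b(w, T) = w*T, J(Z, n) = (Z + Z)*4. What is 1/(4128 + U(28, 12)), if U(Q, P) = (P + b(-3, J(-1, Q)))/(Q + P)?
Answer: 10/41289 ≈ 0.00024220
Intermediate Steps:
J(Z, n) = 8*Z (J(Z, n) = (2*Z)*4 = 8*Z)
b(w, T) = T*w
U(Q, P) = (24 + P)/(P + Q) (U(Q, P) = (P + (8*(-1))*(-3))/(Q + P) = (P - 8*(-3))/(P + Q) = (P + 24)/(P + Q) = (24 + P)/(P + Q))
1/(4128 + U(28, 12)) = 1/(4128 + (24 + 12)/(12 + 28)) = 1/(4128 + 36/40) = 1/(4128 + (1/40)*36) = 1/(4128 + 9/10) = 1/(41289/10) = 10/41289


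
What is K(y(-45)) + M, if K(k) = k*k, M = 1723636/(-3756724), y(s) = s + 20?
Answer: 586557216/939181 ≈ 624.54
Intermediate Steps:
y(s) = 20 + s
M = -430909/939181 (M = 1723636*(-1/3756724) = -430909/939181 ≈ -0.45881)
K(k) = k²
K(y(-45)) + M = (20 - 45)² - 430909/939181 = (-25)² - 430909/939181 = 625 - 430909/939181 = 586557216/939181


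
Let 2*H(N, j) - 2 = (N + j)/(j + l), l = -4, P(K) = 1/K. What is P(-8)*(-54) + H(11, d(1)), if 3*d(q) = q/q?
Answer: 273/44 ≈ 6.2045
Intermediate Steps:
d(q) = ⅓ (d(q) = (q/q)/3 = (⅓)*1 = ⅓)
H(N, j) = 1 + (N + j)/(2*(-4 + j)) (H(N, j) = 1 + ((N + j)/(j - 4))/2 = 1 + ((N + j)/(-4 + j))/2 = 1 + (N + j)/(2*(-4 + j)))
P(-8)*(-54) + H(11, d(1)) = -54/(-8) + (-8 + 11 + 3*(⅓))/(2*(-4 + ⅓)) = -⅛*(-54) + (-8 + 11 + 1)/(2*(-11/3)) = 27/4 + (½)*(-3/11)*4 = 27/4 - 6/11 = 273/44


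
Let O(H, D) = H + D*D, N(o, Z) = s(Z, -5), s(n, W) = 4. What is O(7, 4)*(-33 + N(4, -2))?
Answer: -667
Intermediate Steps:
N(o, Z) = 4
O(H, D) = H + D²
O(7, 4)*(-33 + N(4, -2)) = (7 + 4²)*(-33 + 4) = (7 + 16)*(-29) = 23*(-29) = -667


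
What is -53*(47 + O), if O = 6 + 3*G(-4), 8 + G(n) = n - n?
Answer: -1537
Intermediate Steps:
G(n) = -8 (G(n) = -8 + (n - n) = -8 + 0 = -8)
O = -18 (O = 6 + 3*(-8) = 6 - 24 = -18)
-53*(47 + O) = -53*(47 - 18) = -53*29 = -1537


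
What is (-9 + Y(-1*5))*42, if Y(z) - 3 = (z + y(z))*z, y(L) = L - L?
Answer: 798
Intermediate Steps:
y(L) = 0
Y(z) = 3 + z² (Y(z) = 3 + (z + 0)*z = 3 + z*z = 3 + z²)
(-9 + Y(-1*5))*42 = (-9 + (3 + (-1*5)²))*42 = (-9 + (3 + (-5)²))*42 = (-9 + (3 + 25))*42 = (-9 + 28)*42 = 19*42 = 798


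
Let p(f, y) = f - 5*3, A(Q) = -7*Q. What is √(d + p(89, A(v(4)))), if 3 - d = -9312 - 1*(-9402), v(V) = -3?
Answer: I*√13 ≈ 3.6056*I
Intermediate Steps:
p(f, y) = -15 + f (p(f, y) = f - 15 = -15 + f)
d = -87 (d = 3 - (-9312 - 1*(-9402)) = 3 - (-9312 + 9402) = 3 - 1*90 = 3 - 90 = -87)
√(d + p(89, A(v(4)))) = √(-87 + (-15 + 89)) = √(-87 + 74) = √(-13) = I*√13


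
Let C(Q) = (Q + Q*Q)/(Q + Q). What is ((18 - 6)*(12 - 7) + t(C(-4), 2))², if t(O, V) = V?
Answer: 3844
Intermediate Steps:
C(Q) = (Q + Q²)/(2*Q) (C(Q) = (Q + Q²)/((2*Q)) = (Q + Q²)*(1/(2*Q)) = (Q + Q²)/(2*Q))
((18 - 6)*(12 - 7) + t(C(-4), 2))² = ((18 - 6)*(12 - 7) + 2)² = (12*5 + 2)² = (60 + 2)² = 62² = 3844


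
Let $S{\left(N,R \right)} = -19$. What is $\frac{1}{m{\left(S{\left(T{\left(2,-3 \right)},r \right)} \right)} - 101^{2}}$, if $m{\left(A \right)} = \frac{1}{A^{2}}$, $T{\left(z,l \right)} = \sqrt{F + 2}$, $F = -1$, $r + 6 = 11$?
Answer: $- \frac{361}{3682560} \approx -9.803 \cdot 10^{-5}$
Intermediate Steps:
$r = 5$ ($r = -6 + 11 = 5$)
$T{\left(z,l \right)} = 1$ ($T{\left(z,l \right)} = \sqrt{-1 + 2} = \sqrt{1} = 1$)
$m{\left(A \right)} = \frac{1}{A^{2}}$
$\frac{1}{m{\left(S{\left(T{\left(2,-3 \right)},r \right)} \right)} - 101^{2}} = \frac{1}{\frac{1}{361} - 101^{2}} = \frac{1}{\frac{1}{361} - 10201} = \frac{1}{- \frac{3682560}{361}} = - \frac{361}{3682560}$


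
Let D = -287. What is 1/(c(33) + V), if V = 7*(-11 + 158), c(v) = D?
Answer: 1/742 ≈ 0.0013477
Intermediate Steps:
c(v) = -287
V = 1029 (V = 7*147 = 1029)
1/(c(33) + V) = 1/(-287 + 1029) = 1/742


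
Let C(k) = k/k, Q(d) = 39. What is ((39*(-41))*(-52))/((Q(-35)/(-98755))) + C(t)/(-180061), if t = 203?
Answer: -37911062085261/180061 ≈ -2.1055e+8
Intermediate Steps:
C(k) = 1
((39*(-41))*(-52))/((Q(-35)/(-98755))) + C(t)/(-180061) = ((39*(-41))*(-52))/((39/(-98755))) + 1/(-180061) = (-1599*(-52))/((39*(-1/98755))) + 1*(-1/180061) = 83148/(-39/98755) - 1/180061 = 83148*(-98755/39) - 1/180061 = -210545660 - 1/180061 = -37911062085261/180061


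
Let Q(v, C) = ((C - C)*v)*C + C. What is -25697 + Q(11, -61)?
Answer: -25758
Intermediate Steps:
Q(v, C) = C (Q(v, C) = (0*v)*C + C = 0*C + C = 0 + C = C)
-25697 + Q(11, -61) = -25697 - 61 = -25758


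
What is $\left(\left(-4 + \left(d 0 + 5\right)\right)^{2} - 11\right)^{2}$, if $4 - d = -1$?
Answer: $100$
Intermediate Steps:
$d = 5$ ($d = 4 - -1 = 4 + 1 = 5$)
$\left(\left(-4 + \left(d 0 + 5\right)\right)^{2} - 11\right)^{2} = \left(\left(-4 + \left(5 \cdot 0 + 5\right)\right)^{2} - 11\right)^{2} = \left(\left(-4 + \left(0 + 5\right)\right)^{2} - 11\right)^{2} = \left(\left(-4 + 5\right)^{2} - 11\right)^{2} = \left(1^{2} - 11\right)^{2} = \left(1 - 11\right)^{2} = \left(-10\right)^{2} = 100$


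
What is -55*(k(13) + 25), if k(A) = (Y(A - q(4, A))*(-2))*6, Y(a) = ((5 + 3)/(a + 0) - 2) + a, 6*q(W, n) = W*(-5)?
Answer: 412005/49 ≈ 8408.3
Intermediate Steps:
q(W, n) = -5*W/6 (q(W, n) = (W*(-5))/6 = (-5*W)/6 = -5*W/6)
Y(a) = -2 + a + 8/a (Y(a) = (8/a - 2) + a = (-2 + 8/a) + a = -2 + a + 8/a)
k(A) = -16 - 96/(10/3 + A) - 12*A (k(A) = ((-2 + (A - (-5)*4/6) + 8/(A - (-5)*4/6))*(-2))*6 = ((-2 + (A - 1*(-10/3)) + 8/(A - 1*(-10/3)))*(-2))*6 = ((-2 + (A + 10/3) + 8/(A + 10/3))*(-2))*6 = ((-2 + (10/3 + A) + 8/(10/3 + A))*(-2))*6 = ((4/3 + A + 8/(10/3 + A))*(-2))*6 = (-8/3 - 16/(10/3 + A) - 2*A)*6 = -16 - 96/(10/3 + A) - 12*A)
-55*(k(13) + 25) = -55*(4*(-112 - 42*13 - 9*13²)/(10 + 3*13) + 25) = -55*(4*(-112 - 546 - 9*169)/(10 + 39) + 25) = -55*(4*(-112 - 546 - 1521)/49 + 25) = -55*(4*(1/49)*(-2179) + 25) = -55*(-8716/49 + 25) = -55*(-7491/49) = 412005/49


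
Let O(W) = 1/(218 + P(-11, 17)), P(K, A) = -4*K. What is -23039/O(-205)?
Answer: -6036218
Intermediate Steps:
O(W) = 1/262 (O(W) = 1/(218 - 4*(-11)) = 1/(218 + 44) = 1/262)
-23039/O(-205) = -23039/1/262 = -23039*262 = -6036218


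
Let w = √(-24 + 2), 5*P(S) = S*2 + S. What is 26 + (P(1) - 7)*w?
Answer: 26 - 32*I*√22/5 ≈ 26.0 - 30.019*I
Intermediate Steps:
P(S) = 3*S/5 (P(S) = (S*2 + S)/5 = (2*S + S)/5 = (3*S)/5 = 3*S/5)
w = I*√22 (w = √(-22) = I*√22 ≈ 4.6904*I)
26 + (P(1) - 7)*w = 26 + ((⅗)*1 - 7)*(I*√22) = 26 + (⅗ - 7)*(I*√22) = 26 - 32*I*√22/5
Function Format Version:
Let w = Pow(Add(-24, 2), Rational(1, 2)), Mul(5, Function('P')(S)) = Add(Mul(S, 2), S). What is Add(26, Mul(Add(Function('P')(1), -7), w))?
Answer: Add(26, Mul(Rational(-32, 5), I, Pow(22, Rational(1, 2)))) ≈ Add(26.000, Mul(-30.019, I))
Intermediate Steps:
Function('P')(S) = Mul(Rational(3, 5), S) (Function('P')(S) = Mul(Rational(1, 5), Add(Mul(S, 2), S)) = Mul(Rational(1, 5), Add(Mul(2, S), S)) = Mul(Rational(1, 5), Mul(3, S)) = Mul(Rational(3, 5), S))
w = Mul(I, Pow(22, Rational(1, 2))) (w = Pow(-22, Rational(1, 2)) = Mul(I, Pow(22, Rational(1, 2))) ≈ Mul(4.6904, I))
Add(26, Mul(Add(Function('P')(1), -7), w)) = Add(26, Mul(Add(Mul(Rational(3, 5), 1), -7), Mul(I, Pow(22, Rational(1, 2))))) = Add(26, Mul(Add(Rational(3, 5), -7), Mul(I, Pow(22, Rational(1, 2))))) = Add(26, Mul(Rational(-32, 5), Mul(I, Pow(22, Rational(1, 2))))) = Add(26, Mul(Rational(-32, 5), I, Pow(22, Rational(1, 2))))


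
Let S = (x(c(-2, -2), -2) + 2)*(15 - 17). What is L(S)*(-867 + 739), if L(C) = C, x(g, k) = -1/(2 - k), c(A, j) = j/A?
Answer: 448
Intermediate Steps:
S = -7/2 (S = (1/(-2 - 2) + 2)*(15 - 17) = (1/(-4) + 2)*(-2) = (-¼ + 2)*(-2) = (7/4)*(-2) = -7/2 ≈ -3.5000)
L(S)*(-867 + 739) = -7*(-867 + 739)/2 = -7/2*(-128) = 448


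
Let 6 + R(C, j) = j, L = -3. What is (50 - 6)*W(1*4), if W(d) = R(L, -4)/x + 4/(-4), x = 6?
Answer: -352/3 ≈ -117.33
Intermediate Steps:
R(C, j) = -6 + j
W(d) = -8/3 (W(d) = (-6 - 4)/6 + 4/(-4) = -10*⅙ + 4*(-¼) = -5/3 - 1 = -8/3)
(50 - 6)*W(1*4) = (50 - 6)*(-8/3) = 44*(-8/3) = -352/3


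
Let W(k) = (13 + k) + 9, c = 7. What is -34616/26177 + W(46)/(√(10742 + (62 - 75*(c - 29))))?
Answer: -34616/26177 + 34*√12454/6227 ≈ -0.71305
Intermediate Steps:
W(k) = 22 + k
-34616/26177 + W(46)/(√(10742 + (62 - 75*(c - 29)))) = -34616/26177 + (22 + 46)/(√(10742 + (62 - 75*(7 - 29)))) = -34616*1/26177 + 68/(√(10742 + (62 - 75*(-22)))) = -34616/26177 + 68/(√(10742 + (62 + 1650))) = -34616/26177 + 68/(√(10742 + 1712)) = -34616/26177 + 68/(√12454) = -34616/26177 + 68*(√12454/12454) = -34616/26177 + 34*√12454/6227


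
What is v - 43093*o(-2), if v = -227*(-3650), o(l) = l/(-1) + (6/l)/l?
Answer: 1355449/2 ≈ 6.7772e+5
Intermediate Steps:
o(l) = -l + 6/l² (o(l) = l*(-1) + 6/l² = -l + 6/l²)
v = 828550
v - 43093*o(-2) = 828550 - 43093*(-1*(-2) + 6/(-2)²) = 828550 - 43093*(2 + 6*(¼)) = 828550 - 43093*(2 + 3/2) = 828550 - 43093*7/2 = 828550 - 301651/2 = 1355449/2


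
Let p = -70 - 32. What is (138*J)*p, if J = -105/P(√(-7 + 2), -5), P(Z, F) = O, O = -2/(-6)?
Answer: 4433940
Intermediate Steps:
p = -102
O = ⅓ (O = -2*(-⅙) = ⅓ ≈ 0.33333)
P(Z, F) = ⅓
J = -315 (J = -105/⅓ = -105*3 = -315)
(138*J)*p = (138*(-315))*(-102) = -43470*(-102) = 4433940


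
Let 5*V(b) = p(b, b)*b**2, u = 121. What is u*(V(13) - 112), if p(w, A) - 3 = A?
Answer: 259424/5 ≈ 51885.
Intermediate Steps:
p(w, A) = 3 + A
V(b) = b**2*(3 + b)/5 (V(b) = ((3 + b)*b**2)/5 = (b**2*(3 + b))/5 = b**2*(3 + b)/5)
u*(V(13) - 112) = 121*((1/5)*13**2*(3 + 13) - 112) = 121*((1/5)*169*16 - 112) = 121*(2704/5 - 112) = 121*(2144/5) = 259424/5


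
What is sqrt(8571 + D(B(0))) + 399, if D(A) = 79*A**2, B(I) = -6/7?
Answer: 399 + sqrt(422823)/7 ≈ 491.89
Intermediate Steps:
B(I) = -6/7
sqrt(8571 + D(B(0))) + 399 = sqrt(8571 + 79*(-6/7)**2) + 399 = sqrt(8571 + 79*(36/49)) + 399 = sqrt(8571 + 2844/49) + 399 = sqrt(422823/49) + 399 = sqrt(422823)/7 + 399 = 399 + sqrt(422823)/7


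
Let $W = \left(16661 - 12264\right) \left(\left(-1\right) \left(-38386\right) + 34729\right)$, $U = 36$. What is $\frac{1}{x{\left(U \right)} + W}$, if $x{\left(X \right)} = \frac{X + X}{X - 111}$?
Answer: $\frac{25}{8037166351} \approx 3.1106 \cdot 10^{-9}$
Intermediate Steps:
$x{\left(X \right)} = \frac{2 X}{-111 + X}$
$W = 321486655$ ($W = 4397 \left(38386 + 34729\right) = 4397 \cdot 73115 = 321486655$)
$\frac{1}{x{\left(U \right)} + W} = \frac{1}{2 \cdot 36 \frac{1}{-111 + 36} + 321486655} = \frac{1}{2 \cdot 36 \frac{1}{-75} + 321486655} = \frac{1}{2 \cdot 36 \left(- \frac{1}{75}\right) + 321486655} = \frac{1}{- \frac{24}{25} + 321486655} = \frac{1}{\frac{8037166351}{25}} = \frac{25}{8037166351}$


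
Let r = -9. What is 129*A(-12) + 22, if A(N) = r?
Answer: -1139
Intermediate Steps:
A(N) = -9
129*A(-12) + 22 = 129*(-9) + 22 = -1161 + 22 = -1139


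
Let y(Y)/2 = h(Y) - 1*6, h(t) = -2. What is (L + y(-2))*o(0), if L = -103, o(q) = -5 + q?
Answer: 595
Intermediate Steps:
y(Y) = -16 (y(Y) = 2*(-2 - 1*6) = 2*(-2 - 6) = 2*(-8) = -16)
(L + y(-2))*o(0) = (-103 - 16)*(-5 + 0) = -119*(-5) = 595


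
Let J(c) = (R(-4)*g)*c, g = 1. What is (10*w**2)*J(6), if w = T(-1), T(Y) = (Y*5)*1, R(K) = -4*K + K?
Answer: 18000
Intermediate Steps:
R(K) = -3*K
T(Y) = 5*Y (T(Y) = (5*Y)*1 = 5*Y)
w = -5 (w = 5*(-1) = -5)
J(c) = 12*c (J(c) = (-3*(-4)*1)*c = (12*1)*c = 12*c)
(10*w**2)*J(6) = (10*(-5)**2)*(12*6) = (10*25)*72 = 250*72 = 18000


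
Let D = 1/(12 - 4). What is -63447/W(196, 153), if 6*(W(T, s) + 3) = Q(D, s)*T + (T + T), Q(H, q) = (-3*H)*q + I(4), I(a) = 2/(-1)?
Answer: 84596/2503 ≈ 33.798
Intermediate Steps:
I(a) = -2 (I(a) = 2*(-1) = -2)
D = 1/8 ≈ 0.12500
Q(H, q) = -2 - 3*H*q (Q(H, q) = (-3*H)*q - 2 = -3*H*q - 2 = -2 - 3*H*q)
W(T, s) = -3 + T/3 + T*(-2 - 3*s/8)/6 (W(T, s) = -3 + ((-2 - 3*1/8*s)*T + (T + T))/6 = -3 + ((-2 - 3*s/8)*T + 2*T)/6 = -3 + (T*(-2 - 3*s/8) + 2*T)/6 = -3 + (2*T + T*(-2 - 3*s/8))/6 = -3 + (T/3 + T*(-2 - 3*s/8)/6) = -3 + T/3 + T*(-2 - 3*s/8)/6)
-63447/W(196, 153) = -63447/(-3 - 1/16*196*153) = -63447/(-3 - 7497/4) = -63447/(-7509/4) = -63447*(-4/7509) = 84596/2503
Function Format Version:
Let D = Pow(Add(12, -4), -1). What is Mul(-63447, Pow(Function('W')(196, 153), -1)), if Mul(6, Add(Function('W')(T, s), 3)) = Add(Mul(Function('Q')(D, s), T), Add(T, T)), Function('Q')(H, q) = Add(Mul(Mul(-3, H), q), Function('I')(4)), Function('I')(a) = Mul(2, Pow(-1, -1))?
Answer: Rational(84596, 2503) ≈ 33.798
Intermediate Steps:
Function('I')(a) = -2 (Function('I')(a) = Mul(2, -1) = -2)
D = Rational(1, 8) (D = Pow(8, -1) = Rational(1, 8) ≈ 0.12500)
Function('Q')(H, q) = Add(-2, Mul(-3, H, q)) (Function('Q')(H, q) = Add(Mul(Mul(-3, H), q), -2) = Add(Mul(-3, H, q), -2) = Add(-2, Mul(-3, H, q)))
Function('W')(T, s) = Add(-3, Mul(Rational(1, 3), T), Mul(Rational(1, 6), T, Add(-2, Mul(Rational(-3, 8), s)))) (Function('W')(T, s) = Add(-3, Mul(Rational(1, 6), Add(Mul(Add(-2, Mul(-3, Rational(1, 8), s)), T), Add(T, T)))) = Add(-3, Mul(Rational(1, 6), Add(Mul(Add(-2, Mul(Rational(-3, 8), s)), T), Mul(2, T)))) = Add(-3, Mul(Rational(1, 6), Add(Mul(T, Add(-2, Mul(Rational(-3, 8), s))), Mul(2, T)))) = Add(-3, Mul(Rational(1, 6), Add(Mul(2, T), Mul(T, Add(-2, Mul(Rational(-3, 8), s)))))) = Add(-3, Add(Mul(Rational(1, 3), T), Mul(Rational(1, 6), T, Add(-2, Mul(Rational(-3, 8), s))))) = Add(-3, Mul(Rational(1, 3), T), Mul(Rational(1, 6), T, Add(-2, Mul(Rational(-3, 8), s)))))
Mul(-63447, Pow(Function('W')(196, 153), -1)) = Mul(-63447, Pow(Add(-3, Mul(Rational(-1, 16), 196, 153)), -1)) = Mul(-63447, Pow(Add(-3, Rational(-7497, 4)), -1)) = Mul(-63447, Pow(Rational(-7509, 4), -1)) = Mul(-63447, Rational(-4, 7509)) = Rational(84596, 2503)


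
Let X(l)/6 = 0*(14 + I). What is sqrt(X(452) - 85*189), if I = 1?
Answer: 3*I*sqrt(1785) ≈ 126.75*I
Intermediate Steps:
X(l) = 0 (X(l) = 6*(0*(14 + 1)) = 6*(0*15) = 6*0 = 0)
sqrt(X(452) - 85*189) = sqrt(0 - 85*189) = sqrt(0 - 16065) = sqrt(-16065) = 3*I*sqrt(1785)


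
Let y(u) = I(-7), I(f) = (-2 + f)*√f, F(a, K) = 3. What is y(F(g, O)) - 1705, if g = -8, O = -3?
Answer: -1705 - 9*I*√7 ≈ -1705.0 - 23.812*I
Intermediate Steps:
I(f) = √f*(-2 + f)
y(u) = -9*I*√7 (y(u) = √(-7)*(-2 - 7) = (I*√7)*(-9) = -9*I*√7)
y(F(g, O)) - 1705 = -9*I*√7 - 1705 = -1705 - 9*I*√7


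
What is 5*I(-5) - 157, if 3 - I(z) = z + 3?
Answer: -132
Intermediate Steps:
I(z) = -z (I(z) = 3 - (z + 3) = 3 - (3 + z) = 3 + (-3 - z) = -z)
5*I(-5) - 157 = 5*(-1*(-5)) - 157 = 5*5 - 157 = 25 - 157 = -132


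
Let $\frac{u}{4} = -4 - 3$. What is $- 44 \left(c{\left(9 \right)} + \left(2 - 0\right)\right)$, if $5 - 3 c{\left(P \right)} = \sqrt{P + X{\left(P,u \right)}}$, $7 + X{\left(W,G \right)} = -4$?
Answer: $- \frac{484}{3} + \frac{44 i \sqrt{2}}{3} \approx -161.33 + 20.742 i$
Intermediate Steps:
$u = -28$ ($u = 4 \left(-4 - 3\right) = 4 \left(-7\right) = -28$)
$X{\left(W,G \right)} = -11$ ($X{\left(W,G \right)} = -7 - 4 = -11$)
$c{\left(P \right)} = \frac{5}{3} - \frac{\sqrt{-11 + P}}{3}$ ($c{\left(P \right)} = \frac{5}{3} - \frac{\sqrt{P - 11}}{3} = \frac{5}{3} - \frac{\sqrt{-11 + P}}{3}$)
$- 44 \left(c{\left(9 \right)} + \left(2 - 0\right)\right) = - 44 \left(\left(\frac{5}{3} - \frac{\sqrt{-11 + 9}}{3}\right) + \left(2 - 0\right)\right) = - 44 \left(\left(\frac{5}{3} - \frac{\sqrt{-2}}{3}\right) + \left(2 + 0\right)\right) = - 44 \left(\left(\frac{5}{3} - \frac{i \sqrt{2}}{3}\right) + 2\right) = - 44 \left(\frac{11}{3} - \frac{i \sqrt{2}}{3}\right) = - \frac{484}{3} + \frac{44 i \sqrt{2}}{3}$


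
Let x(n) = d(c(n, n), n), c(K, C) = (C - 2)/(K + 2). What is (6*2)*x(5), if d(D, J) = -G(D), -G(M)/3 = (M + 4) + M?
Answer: 1224/7 ≈ 174.86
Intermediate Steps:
c(K, C) = (-2 + C)/(2 + K)
G(M) = -12 - 6*M (G(M) = -3*((M + 4) + M) = -3*((4 + M) + M) = -3*(4 + 2*M) = -12 - 6*M)
d(D, J) = 12 + 6*D (d(D, J) = -(-12 - 6*D) = 12 + 6*D)
x(n) = 12 + 6*(-2 + n)/(2 + n) (x(n) = 12 + 6*((-2 + n)/(2 + n)) = 12 + 6*(-2 + n)/(2 + n))
(6*2)*x(5) = (6*2)*(6*(2 + 3*5)/(2 + 5)) = 12*(6*(2 + 15)/7) = 12*(6*(⅐)*17) = 12*(102/7) = 1224/7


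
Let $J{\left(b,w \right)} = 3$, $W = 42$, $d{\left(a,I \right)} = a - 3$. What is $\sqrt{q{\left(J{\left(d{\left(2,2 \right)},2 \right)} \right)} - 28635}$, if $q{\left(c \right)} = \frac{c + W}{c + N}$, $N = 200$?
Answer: $\frac{2 i \sqrt{295002645}}{203} \approx 169.22 i$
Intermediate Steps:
$d{\left(a,I \right)} = -3 + a$
$q{\left(c \right)} = \frac{42 + c}{200 + c}$ ($q{\left(c \right)} = \frac{c + 42}{c + 200} = \frac{42 + c}{200 + c}$)
$\sqrt{q{\left(J{\left(d{\left(2,2 \right)},2 \right)} \right)} - 28635} = \sqrt{\frac{42 + 3}{200 + 3} - 28635} = \sqrt{\frac{1}{203} \cdot 45 - 28635} = \sqrt{\frac{45}{203} - 28635} = \sqrt{- \frac{5812860}{203}} = \frac{2 i \sqrt{295002645}}{203}$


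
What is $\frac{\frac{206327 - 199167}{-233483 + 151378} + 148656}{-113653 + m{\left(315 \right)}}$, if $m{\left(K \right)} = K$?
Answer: $- \frac{1220539372}{930561649} \approx -1.3116$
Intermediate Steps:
$\frac{\frac{206327 - 199167}{-233483 + 151378} + 148656}{-113653 + m{\left(315 \right)}} = \frac{\frac{206327 - 199167}{-233483 + 151378} + 148656}{-113653 + 315} = \frac{\frac{7160}{-82105} + 148656}{-113338} = \left(7160 \left(- \frac{1}{82105}\right) + 148656\right) \left(- \frac{1}{113338}\right) = \left(- \frac{1432}{16421} + 148656\right) \left(- \frac{1}{113338}\right) = \frac{2441078744}{16421} \left(- \frac{1}{113338}\right) = - \frac{1220539372}{930561649}$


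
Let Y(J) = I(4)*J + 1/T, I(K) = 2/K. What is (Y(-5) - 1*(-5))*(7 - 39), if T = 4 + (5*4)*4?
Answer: -1688/21 ≈ -80.381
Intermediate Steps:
T = 84 (T = 4 + 20*4 = 4 + 80 = 84)
Y(J) = 1/84 + J/2 (Y(J) = (2/4)*J + 1/84 = (2*(¼))*J + 1/84 = J/2 + 1/84 = 1/84 + J/2)
(Y(-5) - 1*(-5))*(7 - 39) = ((1/84 + (½)*(-5)) - 1*(-5))*(7 - 39) = ((1/84 - 5/2) + 5)*(-32) = (-209/84 + 5)*(-32) = (211/84)*(-32) = -1688/21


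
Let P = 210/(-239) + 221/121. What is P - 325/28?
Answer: -8631223/809732 ≈ -10.659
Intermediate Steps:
P = 27409/28919 (P = 210*(-1/239) + 221*(1/121) = -210/239 + 221/121 = 27409/28919 ≈ 0.94779)
P - 325/28 = 27409/28919 - 325/28 = -8631223/809732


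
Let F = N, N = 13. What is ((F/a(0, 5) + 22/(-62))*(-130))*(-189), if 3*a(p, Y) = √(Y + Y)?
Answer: -270270/31 + 95823*√10 ≈ 2.9430e+5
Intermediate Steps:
a(p, Y) = √2*√Y/3 (a(p, Y) = √(Y + Y)/3 = √(2*Y)/3 = (√2*√Y)/3 = √2*√Y/3)
F = 13
((F/a(0, 5) + 22/(-62))*(-130))*(-189) = ((13/((√2*√5/3)) + 22/(-62))*(-130))*(-189) = ((13/((√10/3)) + 22*(-1/62))*(-130))*(-189) = ((13*(3*√10/10) - 11/31)*(-130))*(-189) = ((39*√10/10 - 11/31)*(-130))*(-189) = ((-11/31 + 39*√10/10)*(-130))*(-189) = (1430/31 - 507*√10)*(-189) = -270270/31 + 95823*√10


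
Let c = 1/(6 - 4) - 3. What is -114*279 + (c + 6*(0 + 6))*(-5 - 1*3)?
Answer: -32074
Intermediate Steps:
c = -5/2 (c = 1/2 - 3 = -5/2 ≈ -2.5000)
-114*279 + (c + 6*(0 + 6))*(-5 - 1*3) = -114*279 + (-5/2 + 6*(0 + 6))*(-5 - 1*3) = -31806 + (-5/2 + 6*6)*(-5 - 3) = -31806 + (-5/2 + 36)*(-8) = -31806 + (67/2)*(-8) = -31806 - 268 = -32074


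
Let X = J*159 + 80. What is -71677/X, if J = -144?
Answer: 71677/22816 ≈ 3.1415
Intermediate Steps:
X = -22816 (X = -144*159 + 80 = -22896 + 80 = -22816)
-71677/X = -71677/(-22816) = -71677*(-1/22816) = 71677/22816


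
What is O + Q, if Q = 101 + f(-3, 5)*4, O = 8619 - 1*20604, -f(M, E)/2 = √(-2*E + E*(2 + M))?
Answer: -11884 - 8*I*√15 ≈ -11884.0 - 30.984*I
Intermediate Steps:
f(M, E) = -2*√(-2*E + E*(2 + M))
O = -11985 (O = 8619 - 20604 = -11985)
Q = 101 - 8*I*√15 (Q = 101 - 2*I*√15*4 = 101 - 8*I*√15 ≈ 101.0 - 30.984*I)
O + Q = -11985 + (101 - 8*I*√15) = -11884 - 8*I*√15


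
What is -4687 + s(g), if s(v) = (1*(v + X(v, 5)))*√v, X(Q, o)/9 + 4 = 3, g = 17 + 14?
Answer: -4687 + 22*√31 ≈ -4564.5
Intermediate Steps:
g = 31
X(Q, o) = -9 (X(Q, o) = -36 + 9*3 = -36 + 27 = -9)
s(v) = √v*(-9 + v) (s(v) = (1*(v - 9))*√v = (1*(-9 + v))*√v = (-9 + v)*√v = √v*(-9 + v))
-4687 + s(g) = -4687 + √31*(-9 + 31) = -4687 + √31*22 = -4687 + 22*√31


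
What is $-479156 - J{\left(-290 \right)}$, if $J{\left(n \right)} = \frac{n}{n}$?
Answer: $-479157$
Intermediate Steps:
$J{\left(n \right)} = 1$
$-479156 - J{\left(-290 \right)} = -479156 - 1 = -479157$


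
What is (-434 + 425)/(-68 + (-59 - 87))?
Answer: 9/214 ≈ 0.042056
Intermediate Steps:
(-434 + 425)/(-68 + (-59 - 87)) = -9/(-68 - 146) = -9/(-214) = -9*(-1/214) = 9/214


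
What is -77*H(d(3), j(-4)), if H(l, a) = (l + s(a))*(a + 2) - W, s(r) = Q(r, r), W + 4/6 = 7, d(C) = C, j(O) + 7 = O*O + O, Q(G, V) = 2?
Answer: -6622/3 ≈ -2207.3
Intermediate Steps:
j(O) = -7 + O + O² (j(O) = -7 + (O*O + O) = -7 + (O² + O) = -7 + (O + O²) = -7 + O + O²)
W = 19/3 (W = -⅔ + 7 = 19/3 ≈ 6.3333)
s(r) = 2
H(l, a) = -19/3 + (2 + a)*(2 + l) (H(l, a) = (l + 2)*(a + 2) - 1*19/3 = (2 + l)*(2 + a) - 19/3 = (2 + a)*(2 + l) - 19/3 = -19/3 + (2 + a)*(2 + l))
-77*H(d(3), j(-4)) = -77*(-7/3 + 2*(-7 - 4 + (-4)²) + 2*3 + (-7 - 4 + (-4)²)*3) = -77*(-7/3 + 2*(-7 - 4 + 16) + 6 + (-7 - 4 + 16)*3) = -77*(-7/3 + 2*5 + 6 + 5*3) = -77*(-7/3 + 10 + 6 + 15) = -77*86/3 = -6622/3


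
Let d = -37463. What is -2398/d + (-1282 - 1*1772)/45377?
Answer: -5597956/1699958551 ≈ -0.0032930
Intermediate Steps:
-2398/d + (-1282 - 1*1772)/45377 = -2398/(-37463) + (-1282 - 1*1772)/45377 = -2398*(-1/37463) + (-1282 - 1772)*(1/45377) = 2398/37463 - 3054*1/45377 = 2398/37463 - 3054/45377 = -5597956/1699958551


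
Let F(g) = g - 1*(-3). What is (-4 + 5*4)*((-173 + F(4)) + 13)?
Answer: -2448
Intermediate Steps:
F(g) = 3 + g (F(g) = g + 3 = 3 + g)
(-4 + 5*4)*((-173 + F(4)) + 13) = (-4 + 5*4)*((-173 + (3 + 4)) + 13) = (-4 + 20)*((-173 + 7) + 13) = 16*(-166 + 13) = 16*(-153) = -2448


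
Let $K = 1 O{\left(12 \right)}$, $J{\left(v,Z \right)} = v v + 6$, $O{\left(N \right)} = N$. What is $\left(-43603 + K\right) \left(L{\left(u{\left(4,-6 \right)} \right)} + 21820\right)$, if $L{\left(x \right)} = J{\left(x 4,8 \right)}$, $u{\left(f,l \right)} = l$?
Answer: $-976525582$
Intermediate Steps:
$J{\left(v,Z \right)} = 6 + v^{2}$ ($J{\left(v,Z \right)} = v^{2} + 6 = 6 + v^{2}$)
$L{\left(x \right)} = 6 + 16 x^{2}$ ($L{\left(x \right)} = 6 + \left(x 4\right)^{2} = 6 + \left(4 x\right)^{2} = 6 + 16 x^{2}$)
$K = 12$ ($K = 1 \cdot 12 = 12$)
$\left(-43603 + K\right) \left(L{\left(u{\left(4,-6 \right)} \right)} + 21820\right) = \left(-43603 + 12\right) \left(\left(6 + 16 \left(-6\right)^{2}\right) + 21820\right) = - 43591 \left(\left(6 + 16 \cdot 36\right) + 21820\right) = - 43591 \left(\left(6 + 576\right) + 21820\right) = - 43591 \left(582 + 21820\right) = \left(-43591\right) 22402 = -976525582$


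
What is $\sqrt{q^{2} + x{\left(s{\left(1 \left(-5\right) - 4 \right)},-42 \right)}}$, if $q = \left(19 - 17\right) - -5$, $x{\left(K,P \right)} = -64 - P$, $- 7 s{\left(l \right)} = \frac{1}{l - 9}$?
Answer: $3 \sqrt{3} \approx 5.1962$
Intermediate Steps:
$s{\left(l \right)} = - \frac{1}{7 \left(-9 + l\right)}$ ($s{\left(l \right)} = - \frac{1}{7 \left(l - 9\right)} = - \frac{1}{7 \left(-9 + l\right)}$)
$q = 7$ ($q = 2 + \left(-18 + 23\right) = 2 + 5 = 7$)
$\sqrt{q^{2} + x{\left(s{\left(1 \left(-5\right) - 4 \right)},-42 \right)}} = \sqrt{7^{2} - 22} = \sqrt{49 + \left(-64 + 42\right)} = \sqrt{49 - 22} = \sqrt{27} = 3 \sqrt{3}$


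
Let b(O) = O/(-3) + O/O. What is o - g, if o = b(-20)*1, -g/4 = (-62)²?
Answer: 46151/3 ≈ 15384.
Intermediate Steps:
b(O) = 1 - O/3 (b(O) = O*(-⅓) + 1 = -O/3 + 1 = 1 - O/3)
g = -15376 (g = -4*(-62)² = -4*3844 = -15376)
o = 23/3 (o = (1 - ⅓*(-20))*1 = (1 + 20/3)*1 = (23/3)*1 = 23/3 ≈ 7.6667)
o - g = 23/3 - 1*(-15376) = 23/3 + 15376 = 46151/3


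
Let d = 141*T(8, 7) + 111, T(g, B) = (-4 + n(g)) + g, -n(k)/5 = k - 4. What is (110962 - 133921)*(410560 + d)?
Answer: -9376799985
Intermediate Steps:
n(k) = 20 - 5*k (n(k) = -5*(k - 4) = -5*(-4 + k) = 20 - 5*k)
T(g, B) = 16 - 4*g (T(g, B) = (-4 + (20 - 5*g)) + g = (16 - 5*g) + g = 16 - 4*g)
d = -2145 (d = 141*(16 - 4*8) + 111 = 141*(16 - 32) + 111 = 141*(-16) + 111 = -2256 + 111 = -2145)
(110962 - 133921)*(410560 + d) = (110962 - 133921)*(410560 - 2145) = -22959*408415 = -9376799985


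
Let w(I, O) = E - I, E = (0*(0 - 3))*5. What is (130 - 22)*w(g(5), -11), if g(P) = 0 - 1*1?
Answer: 108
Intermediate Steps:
g(P) = -1 (g(P) = 0 - 1 = -1)
E = 0 (E = (0*(-3))*5 = 0*5 = 0)
w(I, O) = -I (w(I, O) = 0 - I = -I)
(130 - 22)*w(g(5), -11) = (130 - 22)*(-1*(-1)) = 108*1 = 108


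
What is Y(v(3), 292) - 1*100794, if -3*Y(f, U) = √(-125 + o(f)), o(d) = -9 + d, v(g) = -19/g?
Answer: -100794 - I*√1263/9 ≈ -1.0079e+5 - 3.9487*I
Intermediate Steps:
Y(f, U) = -√(-134 + f)/3 (Y(f, U) = -√(-125 + (-9 + f))/3 = -√(-134 + f)/3)
Y(v(3), 292) - 1*100794 = -√(-134 - 19/3)/3 - 1*100794 = -√(-134 - 19*⅓)/3 - 100794 = -√(-134 - 19/3)/3 - 100794 = -I*√1263/9 - 100794 = -100794 - I*√1263/9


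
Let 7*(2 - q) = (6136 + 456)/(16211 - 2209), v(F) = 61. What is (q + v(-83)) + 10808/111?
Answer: 872007751/5439777 ≈ 160.30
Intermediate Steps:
q = 94718/49007 (q = 2 - (6136 + 456)/(7*(16211 - 2209)) = 2 - 6592/(7*14002) = 2 - ⅐*3296/7001 = 2 - 3296/49007 = 94718/49007 ≈ 1.9327)
(q + v(-83)) + 10808/111 = (94718/49007 + 61) + 10808/111 = 3084145/49007 + 10808*(1/111) = 3084145/49007 + 10808/111 = 872007751/5439777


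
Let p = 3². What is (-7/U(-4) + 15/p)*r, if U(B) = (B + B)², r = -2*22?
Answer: -3289/48 ≈ -68.521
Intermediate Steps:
p = 9
r = -44
U(B) = 4*B² (U(B) = (2*B)² = 4*B²)
(-7/U(-4) + 15/p)*r = (-7/(4*(-4)²) + 15/9)*(-44) = (-7/(4*16) + 15*(⅑))*(-44) = (-7/64 + 5/3)*(-44) = (299/192)*(-44) = -3289/48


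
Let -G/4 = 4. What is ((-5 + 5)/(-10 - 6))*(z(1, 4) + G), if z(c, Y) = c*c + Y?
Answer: 0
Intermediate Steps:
z(c, Y) = Y + c² (z(c, Y) = c² + Y = Y + c²)
G = -16 (G = -4*4 = -16)
((-5 + 5)/(-10 - 6))*(z(1, 4) + G) = ((-5 + 5)/(-10 - 6))*((4 + 1²) - 16) = (0/(-16))*((4 + 1) - 16) = (0*(-1/16))*(5 - 16) = 0*(-11) = 0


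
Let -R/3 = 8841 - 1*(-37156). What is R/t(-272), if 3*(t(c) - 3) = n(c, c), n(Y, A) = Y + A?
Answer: 413973/535 ≈ 773.78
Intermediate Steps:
n(Y, A) = A + Y
t(c) = 3 + 2*c/3 (t(c) = 3 + (c + c)/3 = 3 + (2*c)/3 = 3 + 2*c/3)
R = -137991 (R = -3*(8841 - 1*(-37156)) = -3*(8841 + 37156) = -3*45997 = -137991)
R/t(-272) = -137991/(3 + (2/3)*(-272)) = -137991/(3 - 544/3) = -137991/(-535/3) = -137991*(-3/535) = 413973/535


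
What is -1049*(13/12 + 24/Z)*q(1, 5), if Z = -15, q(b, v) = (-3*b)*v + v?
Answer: -32519/6 ≈ -5419.8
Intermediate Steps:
q(b, v) = v - 3*b*v (q(b, v) = -3*b*v + v = v - 3*b*v)
-1049*(13/12 + 24/Z)*q(1, 5) = -1049*(13/12 + 24/(-15))*5*(1 - 3*1) = -1049*(13*(1/12) + 24*(-1/15))*5*(1 - 3) = -1049*(13/12 - 8/5)*5*(-2) = -(-32519)*(-10)/60 = -1049*31/6 = -32519/6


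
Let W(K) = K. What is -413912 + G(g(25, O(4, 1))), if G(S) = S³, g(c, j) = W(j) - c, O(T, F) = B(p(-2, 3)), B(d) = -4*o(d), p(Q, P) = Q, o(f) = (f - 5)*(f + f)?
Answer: -2985265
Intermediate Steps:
o(f) = 2*f*(-5 + f) (o(f) = (-5 + f)*(2*f) = 2*f*(-5 + f))
B(d) = -8*d*(-5 + d)
O(T, F) = -112 (O(T, F) = 8*(-2)*(5 - 1*(-2)) = 8*(-2)*(5 + 2) = 8*(-2)*7 = -112)
g(c, j) = j - c
-413912 + G(g(25, O(4, 1))) = -413912 + (-112 - 1*25)³ = -413912 + (-112 - 25)³ = -413912 + (-137)³ = -413912 - 2571353 = -2985265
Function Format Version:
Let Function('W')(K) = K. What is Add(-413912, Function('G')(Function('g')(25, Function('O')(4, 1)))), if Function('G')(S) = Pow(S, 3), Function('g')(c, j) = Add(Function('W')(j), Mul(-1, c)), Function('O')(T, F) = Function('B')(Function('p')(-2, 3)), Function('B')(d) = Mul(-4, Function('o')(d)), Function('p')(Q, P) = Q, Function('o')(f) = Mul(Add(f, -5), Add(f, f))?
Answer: -2985265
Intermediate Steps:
Function('o')(f) = Mul(2, f, Add(-5, f)) (Function('o')(f) = Mul(Add(-5, f), Mul(2, f)) = Mul(2, f, Add(-5, f)))
Function('B')(d) = Mul(-8, d, Add(-5, d)) (Function('B')(d) = Mul(-4, Mul(2, d, Add(-5, d))) = Mul(-8, d, Add(-5, d)))
Function('O')(T, F) = -112 (Function('O')(T, F) = Mul(8, -2, Add(5, Mul(-1, -2))) = Mul(8, -2, Add(5, 2)) = Mul(8, -2, 7) = -112)
Function('g')(c, j) = Add(j, Mul(-1, c))
Add(-413912, Function('G')(Function('g')(25, Function('O')(4, 1)))) = Add(-413912, Pow(Add(-112, Mul(-1, 25)), 3)) = Add(-413912, Pow(Add(-112, -25), 3)) = Add(-413912, Pow(-137, 3)) = Add(-413912, -2571353) = -2985265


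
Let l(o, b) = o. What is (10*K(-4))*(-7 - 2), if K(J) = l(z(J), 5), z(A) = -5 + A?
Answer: 810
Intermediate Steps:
K(J) = -5 + J
(10*K(-4))*(-7 - 2) = (10*(-5 - 4))*(-7 - 2) = (10*(-9))*(-9) = -90*(-9) = 810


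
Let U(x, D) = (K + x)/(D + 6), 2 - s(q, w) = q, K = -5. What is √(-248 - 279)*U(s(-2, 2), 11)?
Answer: -I*√527/17 ≈ -1.3504*I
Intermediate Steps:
s(q, w) = 2 - q
U(x, D) = (-5 + x)/(6 + D) (U(x, D) = (-5 + x)/(D + 6) = (-5 + x)/(6 + D))
√(-248 - 279)*U(s(-2, 2), 11) = √(-248 - 279)*((-5 + (2 - 1*(-2)))/(6 + 11)) = √(-527)*((-5 + (2 + 2))/17) = (I*√527)*((-5 + 4)/17) = (I*√527)*((1/17)*(-1)) = (I*√527)*(-1/17) = -I*√527/17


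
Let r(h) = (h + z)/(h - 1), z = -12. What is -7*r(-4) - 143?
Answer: -827/5 ≈ -165.40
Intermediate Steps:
r(h) = (-12 + h)/(-1 + h) (r(h) = (h - 12)/(h - 1) = (-12 + h)/(-1 + h))
-7*r(-4) - 143 = -7*(-12 - 4)/(-1 - 4) - 143 = -7*(-16)/(-5) - 143 = -(-7)*(-16)/5 - 143 = -7*16/5 - 143 = -112/5 - 143 = -827/5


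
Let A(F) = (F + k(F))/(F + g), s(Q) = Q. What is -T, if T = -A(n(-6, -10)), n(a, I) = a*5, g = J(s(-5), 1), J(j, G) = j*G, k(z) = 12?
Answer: 18/35 ≈ 0.51429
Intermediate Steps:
J(j, G) = G*j
g = -5 (g = 1*(-5) = -5)
n(a, I) = 5*a
A(F) = (12 + F)/(-5 + F) (A(F) = (F + 12)/(F - 5) = (12 + F)/(-5 + F))
T = -18/35 (T = -(12 + 5*(-6))/(-5 + 5*(-6)) = -(12 - 30)/(-5 - 30) = -(-18)/(-35) = -(-1)*(-18)/35 = -1*18/35 = -18/35 ≈ -0.51429)
-T = -1*(-18/35) = 18/35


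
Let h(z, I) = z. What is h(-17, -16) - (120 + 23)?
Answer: -160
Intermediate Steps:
h(-17, -16) - (120 + 23) = -17 - (120 + 23) = -17 - 1*143 = -17 - 143 = -160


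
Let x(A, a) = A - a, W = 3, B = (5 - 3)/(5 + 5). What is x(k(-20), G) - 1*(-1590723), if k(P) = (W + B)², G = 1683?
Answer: 39726256/25 ≈ 1.5891e+6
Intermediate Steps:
B = ⅕ (B = 2/10 = 2*(⅒) = ⅕ ≈ 0.20000)
k(P) = 256/25 (k(P) = (3 + ⅕)² = (16/5)² = 256/25)
x(k(-20), G) - 1*(-1590723) = (256/25 - 1*1683) - 1*(-1590723) = (256/25 - 1683) + 1590723 = -41819/25 + 1590723 = 39726256/25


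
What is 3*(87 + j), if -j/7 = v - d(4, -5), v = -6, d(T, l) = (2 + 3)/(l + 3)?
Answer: 669/2 ≈ 334.50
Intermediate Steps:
d(T, l) = 5/(3 + l)
j = 49/2 (j = -7*(-6 - 5/(3 - 5)) = -7*(-6 - 5/(-2)) = -7*(-6 - 5*(-1)/2) = -7*(-6 - 1*(-5/2)) = -7*(-6 + 5/2) = -7*(-7/2) = 49/2 ≈ 24.500)
3*(87 + j) = 3*(87 + 49/2) = 3*(223/2) = 669/2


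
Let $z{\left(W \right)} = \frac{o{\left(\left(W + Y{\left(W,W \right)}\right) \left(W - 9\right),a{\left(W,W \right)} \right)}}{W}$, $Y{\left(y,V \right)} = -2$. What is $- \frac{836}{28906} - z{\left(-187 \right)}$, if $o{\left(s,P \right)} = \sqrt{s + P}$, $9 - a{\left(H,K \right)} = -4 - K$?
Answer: $- \frac{418}{14453} + \frac{\sqrt{36870}}{187} \approx 0.9979$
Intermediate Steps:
$a{\left(H,K \right)} = 13 + K$ ($a{\left(H,K \right)} = 9 - \left(-4 - K\right) = 9 + \left(4 + K\right) = 13 + K$)
$o{\left(s,P \right)} = \sqrt{P + s}$
$z{\left(W \right)} = \frac{\sqrt{13 + W + \left(-9 + W\right) \left(-2 + W\right)}}{W}$ ($z{\left(W \right)} = \frac{\sqrt{\left(13 + W\right) + \left(W - 2\right) \left(W - 9\right)}}{W} = \frac{\sqrt{\left(13 + W\right) + \left(-2 + W\right) \left(-9 + W\right)}}{W} = \frac{\sqrt{\left(13 + W\right) + \left(-9 + W\right) \left(-2 + W\right)}}{W} = \frac{\sqrt{13 + W + \left(-9 + W\right) \left(-2 + W\right)}}{W}$)
$- \frac{836}{28906} - z{\left(-187 \right)} = - \frac{836}{28906} - \frac{\sqrt{31 + \left(-187\right)^{2} - -1870}}{-187} = \left(-836\right) \frac{1}{28906} - - \frac{\sqrt{31 + 34969 + 1870}}{187} = - \frac{418}{14453} - - \frac{\sqrt{36870}}{187} = - \frac{418}{14453} + \frac{\sqrt{36870}}{187}$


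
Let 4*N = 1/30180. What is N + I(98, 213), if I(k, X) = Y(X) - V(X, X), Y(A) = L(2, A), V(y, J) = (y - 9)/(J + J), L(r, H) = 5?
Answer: 38751191/8571120 ≈ 4.5211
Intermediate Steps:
V(y, J) = (-9 + y)/(2*J) (V(y, J) = (-9 + y)/((2*J)) = (-9 + y)*(1/(2*J)) = (-9 + y)/(2*J))
Y(A) = 5
I(k, X) = 5 - (-9 + X)/(2*X)
N = 1/120720 (N = (1/4)/30180 = (1/4)*(1/30180) = 1/120720 ≈ 8.2836e-6)
N + I(98, 213) = 1/120720 + (9/2)*(1 + 213)/213 = 1/120720 + (9/2)*(1/213)*214 = 1/120720 + 321/71 = 38751191/8571120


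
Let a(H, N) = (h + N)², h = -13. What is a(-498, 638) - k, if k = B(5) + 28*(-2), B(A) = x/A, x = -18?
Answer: 1953423/5 ≈ 3.9068e+5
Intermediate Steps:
B(A) = -18/A
a(H, N) = (-13 + N)²
k = -298/5 (k = -18/5 + 28*(-2) = -18*⅕ - 56 = -18/5 - 56 = -298/5 ≈ -59.600)
a(-498, 638) - k = (-13 + 638)² - 1*(-298/5) = 625² + 298/5 = 390625 + 298/5 = 1953423/5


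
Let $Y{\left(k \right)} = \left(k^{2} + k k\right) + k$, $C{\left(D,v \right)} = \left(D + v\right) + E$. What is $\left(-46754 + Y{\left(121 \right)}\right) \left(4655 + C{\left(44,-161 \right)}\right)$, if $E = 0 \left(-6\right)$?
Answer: $-78738838$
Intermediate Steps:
$E = 0$
$C{\left(D,v \right)} = D + v$ ($C{\left(D,v \right)} = \left(D + v\right) + 0 = D + v$)
$Y{\left(k \right)} = k + 2 k^{2}$ ($Y{\left(k \right)} = \left(k^{2} + k^{2}\right) + k = 2 k^{2} + k = k + 2 k^{2}$)
$\left(-46754 + Y{\left(121 \right)}\right) \left(4655 + C{\left(44,-161 \right)}\right) = \left(-46754 + 121 \left(1 + 2 \cdot 121\right)\right) \left(4655 + \left(44 - 161\right)\right) = \left(-46754 + 121 \left(1 + 242\right)\right) \left(4655 - 117\right) = \left(-46754 + 121 \cdot 243\right) 4538 = \left(-46754 + 29403\right) 4538 = \left(-17351\right) 4538 = -78738838$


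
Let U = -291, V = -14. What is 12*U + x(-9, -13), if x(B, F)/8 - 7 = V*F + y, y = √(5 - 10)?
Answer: -1980 + 8*I*√5 ≈ -1980.0 + 17.889*I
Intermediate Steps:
y = I*√5 (y = √(-5) = I*√5 ≈ 2.2361*I)
x(B, F) = 56 - 112*F + 8*I*√5 (x(B, F) = 56 + 8*(-14*F + I*√5) = 56 + (-112*F + 8*I*√5) = 56 - 112*F + 8*I*√5)
12*U + x(-9, -13) = 12*(-291) + (56 - 112*(-13) + 8*I*√5) = -3492 + (56 + 1456 + 8*I*√5) = -3492 + (1512 + 8*I*√5) = -1980 + 8*I*√5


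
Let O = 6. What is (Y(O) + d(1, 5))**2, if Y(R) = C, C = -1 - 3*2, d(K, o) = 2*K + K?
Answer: 16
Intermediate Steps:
d(K, o) = 3*K
C = -7 (C = -1 - 6 = -7)
Y(R) = -7
(Y(O) + d(1, 5))**2 = (-7 + 3*1)**2 = (-7 + 3)**2 = (-4)**2 = 16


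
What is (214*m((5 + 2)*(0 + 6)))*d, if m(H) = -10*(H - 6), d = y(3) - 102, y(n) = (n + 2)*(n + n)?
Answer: 5546880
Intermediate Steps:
y(n) = 2*n*(2 + n) (y(n) = (2 + n)*(2*n) = 2*n*(2 + n))
d = -72 (d = 2*3*(2 + 3) - 102 = 2*3*5 - 102 = 30 - 102 = -72)
m(H) = 60 - 10*H (m(H) = -10*(-6 + H) = 60 - 10*H)
(214*m((5 + 2)*(0 + 6)))*d = (214*(60 - 10*(5 + 2)*(0 + 6)))*(-72) = (214*(60 - 70*6))*(-72) = (214*(60 - 10*42))*(-72) = (214*(60 - 420))*(-72) = (214*(-360))*(-72) = -77040*(-72) = 5546880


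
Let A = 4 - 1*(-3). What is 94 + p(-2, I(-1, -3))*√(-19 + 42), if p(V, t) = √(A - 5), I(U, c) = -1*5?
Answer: 94 + √46 ≈ 100.78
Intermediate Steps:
A = 7 (A = 4 + 3 = 7)
I(U, c) = -5
p(V, t) = √2 (p(V, t) = √(7 - 5) = √2)
94 + p(-2, I(-1, -3))*√(-19 + 42) = 94 + √2*√(-19 + 42) = 94 + √2*√23 = 94 + √46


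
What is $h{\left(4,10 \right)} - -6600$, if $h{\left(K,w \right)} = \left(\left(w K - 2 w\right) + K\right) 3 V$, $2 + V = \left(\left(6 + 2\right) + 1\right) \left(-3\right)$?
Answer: $4512$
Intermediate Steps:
$V = -29$ ($V = -2 + \left(\left(6 + 2\right) + 1\right) \left(-3\right) = -2 + \left(8 + 1\right) \left(-3\right) = -2 + 9 \left(-3\right) = -2 - 27 = -29$)
$h{\left(K,w \right)} = - 87 K + 174 w - 87 K w$ ($h{\left(K,w \right)} = \left(\left(w K - 2 w\right) + K\right) 3 \left(-29\right) = \left(\left(K w - 2 w\right) + K\right) 3 \left(-29\right) = \left(\left(- 2 w + K w\right) + K\right) 3 \left(-29\right) = \left(K - 2 w + K w\right) 3 \left(-29\right) = \left(- 6 w + 3 K + 3 K w\right) \left(-29\right) = - 87 K + 174 w - 87 K w$)
$h{\left(4,10 \right)} - -6600 = \left(\left(-87\right) 4 + 174 \cdot 10 - 348 \cdot 10\right) - -6600 = \left(-348 + 1740 - 3480\right) + 6600 = -2088 + 6600 = 4512$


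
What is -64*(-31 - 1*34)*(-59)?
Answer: -245440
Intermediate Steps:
-64*(-31 - 1*34)*(-59) = -64*(-31 - 34)*(-59) = -64*(-65)*(-59) = 4160*(-59) = -245440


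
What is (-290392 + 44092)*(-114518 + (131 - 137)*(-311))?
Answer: 27746187600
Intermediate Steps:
(-290392 + 44092)*(-114518 + (131 - 137)*(-311)) = -246300*(-114518 - 6*(-311)) = -246300*(-114518 + 1866) = -246300*(-112652) = 27746187600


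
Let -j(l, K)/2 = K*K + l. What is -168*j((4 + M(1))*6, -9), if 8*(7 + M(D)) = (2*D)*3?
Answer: 22680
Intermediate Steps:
M(D) = -7 + 3*D/4 (M(D) = -7 + ((2*D)*3)/8 = -7 + (6*D)/8 = -7 + 3*D/4)
j(l, K) = -2*l - 2*K**2 (j(l, K) = -2*(K*K + l) = -2*(K**2 + l) = -2*(l + K**2) = -2*l - 2*K**2)
-168*j((4 + M(1))*6, -9) = -168*(-2*(4 + (-7 + (3/4)*1))*6 - 2*(-9)**2) = -168*(-2*(4 + (-7 + 3/4))*6 - 2*81) = -168*(-2*(4 - 25/4)*6 - 162) = -168*(-(-9)*6/2 - 162) = -168*(-2*(-27/2) - 162) = -168*(27 - 162) = -168*(-135) = 22680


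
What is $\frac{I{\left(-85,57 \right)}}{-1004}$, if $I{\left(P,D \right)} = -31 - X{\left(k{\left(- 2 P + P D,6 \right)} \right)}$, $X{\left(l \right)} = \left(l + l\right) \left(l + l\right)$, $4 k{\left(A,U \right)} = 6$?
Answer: $\frac{10}{251} \approx 0.039841$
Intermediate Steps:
$k{\left(A,U \right)} = \frac{3}{2}$ ($k{\left(A,U \right)} = \frac{1}{4} \cdot 6 = \frac{3}{2}$)
$X{\left(l \right)} = 4 l^{2}$ ($X{\left(l \right)} = 2 l 2 l = 4 l^{2}$)
$I{\left(P,D \right)} = -40$ ($I{\left(P,D \right)} = -31 - 4 \left(\frac{3}{2}\right)^{2} = -31 - 4 \cdot \frac{9}{4} = -31 - 9 = -40$)
$\frac{I{\left(-85,57 \right)}}{-1004} = - \frac{40}{-1004} = \left(-40\right) \left(- \frac{1}{1004}\right) = \frac{10}{251}$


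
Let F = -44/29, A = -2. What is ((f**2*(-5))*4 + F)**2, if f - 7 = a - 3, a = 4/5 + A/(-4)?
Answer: 6671785761/21025 ≈ 3.1733e+5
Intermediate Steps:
F = -44/29 (F = -44*1/29 = -44/29 ≈ -1.5172)
a = 13/10 (a = 4/5 - 2/(-4) = 4*(1/5) - 2*(-1/4) = 4/5 + 1/2 = 13/10 ≈ 1.3000)
f = 53/10 (f = 7 + (13/10 - 3) = 7 - 17/10 = 53/10 ≈ 5.3000)
((f**2*(-5))*4 + F)**2 = (((53/10)**2*(-5))*4 - 44/29)**2 = (((2809/100)*(-5))*4 - 44/29)**2 = (-2809/20*4 - 44/29)**2 = (-2809/5 - 44/29)**2 = (-81681/145)**2 = 6671785761/21025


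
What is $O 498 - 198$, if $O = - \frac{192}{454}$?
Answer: $- \frac{92754}{227} \approx -408.61$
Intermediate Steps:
$O = - \frac{96}{227}$ ($O = \left(-192\right) \frac{1}{454} = - \frac{96}{227} \approx -0.42291$)
$O 498 - 198 = \left(- \frac{96}{227}\right) 498 - 198 = - \frac{47808}{227} - 198 = - \frac{92754}{227}$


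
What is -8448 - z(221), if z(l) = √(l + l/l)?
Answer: -8448 - √222 ≈ -8462.9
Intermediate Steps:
z(l) = √(1 + l) (z(l) = √(l + 1) = √(1 + l))
-8448 - z(221) = -8448 - √(1 + 221) = -8448 - √222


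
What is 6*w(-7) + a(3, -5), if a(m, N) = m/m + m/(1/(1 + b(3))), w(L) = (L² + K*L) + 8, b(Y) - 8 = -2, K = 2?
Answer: 280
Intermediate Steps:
b(Y) = 6 (b(Y) = 8 - 2 = 6)
w(L) = 8 + L² + 2*L (w(L) = (L² + 2*L) + 8 = 8 + L² + 2*L)
a(m, N) = 1 + 7*m (a(m, N) = m/m + m/(1/(1 + 6)) = 1 + m/(1/7) = 1 + m/(⅐) = 1 + m*7 = 1 + 7*m)
6*w(-7) + a(3, -5) = 6*(8 + (-7)² + 2*(-7)) + (1 + 7*3) = 6*(8 + 49 - 14) + (1 + 21) = 6*43 + 22 = 258 + 22 = 280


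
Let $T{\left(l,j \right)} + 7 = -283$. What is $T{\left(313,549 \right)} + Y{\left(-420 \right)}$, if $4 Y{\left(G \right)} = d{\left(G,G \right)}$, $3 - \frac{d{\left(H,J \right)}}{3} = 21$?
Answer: $- \frac{607}{2} \approx -303.5$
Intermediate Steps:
$d{\left(H,J \right)} = -54$ ($d{\left(H,J \right)} = 9 - 63 = -54$)
$T{\left(l,j \right)} = -290$ ($T{\left(l,j \right)} = -7 - 283 = -290$)
$Y{\left(G \right)} = - \frac{27}{2}$ ($Y{\left(G \right)} = \frac{1}{4} \left(-54\right) = - \frac{27}{2}$)
$T{\left(313,549 \right)} + Y{\left(-420 \right)} = -290 - \frac{27}{2} = - \frac{607}{2}$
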